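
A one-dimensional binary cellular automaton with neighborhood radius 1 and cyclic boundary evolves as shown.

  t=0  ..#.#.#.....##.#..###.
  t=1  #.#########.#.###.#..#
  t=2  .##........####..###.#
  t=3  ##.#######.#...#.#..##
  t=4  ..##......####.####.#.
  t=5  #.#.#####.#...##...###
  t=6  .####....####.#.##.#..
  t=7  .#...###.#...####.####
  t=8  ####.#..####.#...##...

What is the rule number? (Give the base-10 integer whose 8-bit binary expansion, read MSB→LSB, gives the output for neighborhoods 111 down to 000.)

61

  [7] ### => .  t=0,i=19
  [6] ##. => .  t=0,i=13
  [5] #.# => #  t=0,i=3
  [4] #.. => #  t=0,i=7
  [3] .## => #  t=0,i=12
  [2] .#. => #  t=0,i=2
  [1] ..# => .  t=0,i=1
  [0] ... => #  t=0,i=0
  bits 00111101 = 61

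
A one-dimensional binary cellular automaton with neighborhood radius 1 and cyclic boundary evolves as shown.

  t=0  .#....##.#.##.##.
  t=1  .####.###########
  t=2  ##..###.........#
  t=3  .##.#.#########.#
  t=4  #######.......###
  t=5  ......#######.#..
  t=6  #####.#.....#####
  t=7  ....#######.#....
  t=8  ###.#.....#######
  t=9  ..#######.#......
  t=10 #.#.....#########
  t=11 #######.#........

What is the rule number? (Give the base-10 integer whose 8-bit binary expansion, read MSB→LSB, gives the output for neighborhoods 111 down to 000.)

  [7] ### => .  t=1,i=2
  [6] ##. => #  t=0,i=7
  [5] #.# => #  t=0,i=8
  [4] #.. => #  t=0,i=2
  [3] .## => #  t=0,i=6
  [2] .#. => #  t=0,i=1
  [1] ..# => .  t=0,i=0
  [0] ... => #  t=0,i=3
  bits 01111101 = 125

125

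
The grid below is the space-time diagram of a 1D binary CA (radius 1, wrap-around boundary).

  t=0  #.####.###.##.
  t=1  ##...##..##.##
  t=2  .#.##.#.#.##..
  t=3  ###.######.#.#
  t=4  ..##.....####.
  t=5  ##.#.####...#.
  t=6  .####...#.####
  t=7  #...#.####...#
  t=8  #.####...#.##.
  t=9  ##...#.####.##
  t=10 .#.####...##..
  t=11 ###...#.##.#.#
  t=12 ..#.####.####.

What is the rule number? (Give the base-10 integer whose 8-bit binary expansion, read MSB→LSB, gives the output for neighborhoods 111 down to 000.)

  [7] ### => .  t=0,i=3
  [6] ##. => #  t=0,i=5
  [5] #.# => #  t=0,i=1
  [4] #.. => .  t=1,i=2
  [3] .## => .  t=0,i=2
  [2] .#. => #  t=0,i=0
  [1] ..# => #  t=1,i=4
  [0] ... => #  t=1,i=3
  bits 01100111 = 103

103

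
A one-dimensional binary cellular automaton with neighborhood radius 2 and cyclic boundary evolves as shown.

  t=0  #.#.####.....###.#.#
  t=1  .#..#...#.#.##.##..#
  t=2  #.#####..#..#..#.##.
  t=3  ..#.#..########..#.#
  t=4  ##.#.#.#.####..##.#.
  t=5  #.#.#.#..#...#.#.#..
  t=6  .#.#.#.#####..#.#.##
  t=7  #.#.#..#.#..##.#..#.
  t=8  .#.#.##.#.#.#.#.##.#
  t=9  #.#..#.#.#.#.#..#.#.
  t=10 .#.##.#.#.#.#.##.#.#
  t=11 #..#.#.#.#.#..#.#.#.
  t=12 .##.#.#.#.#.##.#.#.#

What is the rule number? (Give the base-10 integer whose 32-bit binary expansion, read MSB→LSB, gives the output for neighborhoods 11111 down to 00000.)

  nb #####: next=#  (t=2,i=4, bit31=1)
  nb ####.: next=.  (t=0,i=6, bit30=0)
  nb ###.#: next=#  (t=0,i=15, bit29=1)
  nb ###..: next=.  (t=0,i=7, bit28=0)
  nb ##.##: next=.  (t=1,i=14, bit27=0)
  nb ##.#.: next=#  (t=0,i=1, bit26=1)
  nb ##..#: next=#  (t=1,i=17, bit25=1)
  nb ##...: next=#  (t=0,i=8, bit24=1)
  nb #.###: next=#  (t=0,i=4, bit23=1)
  nb #.##.: next=#  (t=0,i=19, bit22=1)
  nb #.#.#: next=.  (t=0,i=2, bit21=0)
  nb #.#..: next=.  (t=1,i=1, bit20=0)
  nb #..##: next=.  (t=3,i=6, bit19=0)
  nb #..#.: next=#  (t=1,i=3, bit18=1)
  nb #...#: next=#  (t=1,i=6, bit17=1)
  nb #....: next=.  (t=0,i=9, bit16=0)
  nb .####: next=.  (t=0,i=5, bit15=0)
  nb .###.: next=.  (t=0,i=14, bit14=0)
  nb .##.#: next=.  (t=0,i=0, bit13=0)
  nb .##..: next=.  (t=1,i=16, bit12=0)
  nb .#.##: next=.  (t=0,i=3, bit11=0)
  nb .#.#.: next=#  (t=1,i=0, bit10=1)
  nb .#..#: next=#  (t=1,i=2, bit9=1)
  nb .#...: next=#  (t=1,i=5, bit8=1)
  nb ..###: next=#  (t=0,i=13, bit7=1)
  nb ..##.: next=#  (t=4,i=15, bit6=1)
  nb ..#.#: next=.  (t=1,i=8, bit5=0)
  nb ..#..: next=#  (t=1,i=4, bit4=1)
  nb ...##: next=#  (t=0,i=12, bit3=1)
  nb ...#.: next=.  (t=1,i=7, bit2=0)
  nb ....#: next=.  (t=0,i=11, bit1=0)
  nb .....: next=#  (t=0,i=10, bit0=1)
  bits 10100111110001100000011111011001 = 2814773209

2814773209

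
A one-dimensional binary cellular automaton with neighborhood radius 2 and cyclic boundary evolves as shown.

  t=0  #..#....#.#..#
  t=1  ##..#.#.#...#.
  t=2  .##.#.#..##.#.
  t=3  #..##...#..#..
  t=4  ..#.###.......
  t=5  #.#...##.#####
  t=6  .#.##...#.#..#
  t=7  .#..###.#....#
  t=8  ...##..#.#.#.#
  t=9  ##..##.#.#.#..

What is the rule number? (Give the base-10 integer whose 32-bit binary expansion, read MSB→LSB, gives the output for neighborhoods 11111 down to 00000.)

  #####|.  b31=0 t=5,i=11
  ####.|#  b30=1 t=5,i=13
  ###.#|.  b29=0 t=5,i=0
  ###..|#  b28=1 t=4,i=6
  ##.##|#  b27=1 t=5,i=8
  ##.#.|#  b26=1 t=2,i=3
  ##..#|#  b25=1 t=0,i=1
  ##...|#  b24=1 t=3,i=5
  #.###|.  b23=0 t=4,i=4
  #.##.|.  b22=0 t=1,i=0
  #.#.#|#  b21=1 t=1,i=6
  #.#..|.  b20=0 t=0,i=10
  #..##|#  b19=1 t=0,i=12
  #..#.|.  b18=0 t=0,i=2
  #...#|#  b17=1 t=1,i=10
  #....|.  b16=0 t=0,i=5
  .####|#  b15=1 t=5,i=10
  .###.|.  b14=0 t=4,i=5
  .##.#|.  b13=0 t=2,i=2
  .##..|#  b12=1 t=0,i=0
  .#.##|.  b11=0 t=1,i=13
  .#.#.|.  b10=0 t=0,i=9
  .#..#|.  b9=0 t=0,i=11
  .#...|#  b8=1 t=0,i=4
  ..###|#  b7=1 t=7,i=4
  ..##.|.  b6=0 t=0,i=13
  ..#.#|#  b5=1 t=0,i=8
  ..#..|.  b4=0 t=0,i=3
  ...##|.  b3=0 t=5,i=5
  ...#.|.  b2=0 t=0,i=7
  ....#|#  b1=1 t=0,i=6
  .....|#  b0=1 t=4,i=9
  bits 01011111001010101001000110100011 = 1596625315

1596625315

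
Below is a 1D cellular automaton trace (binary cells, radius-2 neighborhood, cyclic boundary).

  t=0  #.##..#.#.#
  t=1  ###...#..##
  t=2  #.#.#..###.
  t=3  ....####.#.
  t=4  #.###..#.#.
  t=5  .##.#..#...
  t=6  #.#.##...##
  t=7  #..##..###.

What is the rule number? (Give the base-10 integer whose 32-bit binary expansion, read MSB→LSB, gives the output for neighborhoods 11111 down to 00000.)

3101371050

  #####|#  b31=1 t=1,i=0
  ####.|.  b30=0 t=1,i=1
  ###.#|#  b29=1 t=2,i=9
  ###..|#  b28=1 t=1,i=2
  ##.##|#  b27=1 t=0,i=1
  ##.#.|.  b26=0 t=2,i=10
  ##..#|.  b25=0 t=0,i=4
  ##...|.  b24=0 t=1,i=3
  #.###|#  b23=1 t=4,i=2
  #.##.|#  b22=1 t=0,i=2
  #.#.#|.  b21=0 t=0,i=8
  #.#..|#  b20=1 t=2,i=4
  #..##|#  b19=1 t=1,i=8
  #..#.|.  b18=0 t=0,i=5
  #...#|#  b17=1 t=1,i=4
  #....|#  b16=1 t=3,i=0
  .####|.  b15=0 t=1,i=10
  .###.|.  b14=0 t=2,i=8
  .##.#|#  b13=1 t=0,i=0
  .##..|.  b12=0 t=0,i=3
  .#.##|#  b11=1 t=0,i=9
  .#.#.|.  b10=0 t=0,i=7
  .#..#|#  b9=1 t=1,i=7
  .#...|.  b8=0 t=3,i=10
  ..###|#  b7=1 t=1,i=9
  ..##.|.  b6=0 t=5,i=1
  ..#.#|#  b5=1 t=0,i=6
  ..#..|.  b4=0 t=1,i=6
  ...##|#  b3=1 t=3,i=3
  ...#.|.  b2=0 t=1,i=5
  ....#|#  b1=1 t=3,i=2
  .....|.  b0=0 t=3,i=1
  bits 10111000110110110010101010101010 = 3101371050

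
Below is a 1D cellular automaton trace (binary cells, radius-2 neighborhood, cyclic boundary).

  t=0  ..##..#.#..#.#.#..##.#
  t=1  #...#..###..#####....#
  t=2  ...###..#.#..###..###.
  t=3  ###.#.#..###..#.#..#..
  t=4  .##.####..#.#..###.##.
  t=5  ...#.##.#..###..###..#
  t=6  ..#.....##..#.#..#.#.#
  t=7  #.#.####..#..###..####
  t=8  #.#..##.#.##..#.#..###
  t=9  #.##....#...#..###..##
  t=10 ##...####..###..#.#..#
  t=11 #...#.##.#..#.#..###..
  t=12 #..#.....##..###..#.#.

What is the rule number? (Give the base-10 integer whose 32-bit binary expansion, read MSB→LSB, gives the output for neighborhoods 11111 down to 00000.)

3929130527

  #####|#  b31=1 t=1,i=14
  ####.|#  b30=1 t=1,i=15
  ###.#|#  b29=1 t=3,i=2
  ###..|.  b28=0 t=1,i=9
  ##.##|#  b27=1 t=4,i=3
  ##.#.|.  b26=0 t=0,i=20
  ##..#|#  b25=1 t=0,i=4
  ##...|.  b24=0 t=1,i=1
  #.###|.  b23=0 t=4,i=4
  #.##.|.  b22=0 t=4,i=19
  #.#.#|#  b21=1 t=0,i=13
  #.#..|#  b20=1 t=0,i=8
  #..##|.  b19=0 t=0,i=1
  #..#.|.  b18=0 t=0,i=5
  #...#|.  b17=0 t=1,i=2
  #....|#  b16=1 t=1,i=18
  .####|#  b15=1 t=1,i=13
  .###.|#  b14=1 t=1,i=8
  .##.#|.  b13=0 t=0,i=19
  .##..|.  b12=0 t=0,i=3
  .#.##|.  b11=0 t=5,i=4
  .#.#.|#  b10=1 t=0,i=7
  .#..#|#  b9=1 t=0,i=0
  .#...|.  b8=0 t=5,i=0
  ..###|.  b7=0 t=1,i=7
  ..##.|.  b6=0 t=0,i=2
  ..#.#|.  b5=0 t=0,i=6
  ..#..|#  b4=1 t=1,i=4
  ...##|#  b3=1 t=1,i=20
  ...#.|#  b2=1 t=1,i=3
  ....#|#  b1=1 t=1,i=19
  .....|#  b0=1 t=6,i=5
  bits 11101010001100011100011000011111 = 3929130527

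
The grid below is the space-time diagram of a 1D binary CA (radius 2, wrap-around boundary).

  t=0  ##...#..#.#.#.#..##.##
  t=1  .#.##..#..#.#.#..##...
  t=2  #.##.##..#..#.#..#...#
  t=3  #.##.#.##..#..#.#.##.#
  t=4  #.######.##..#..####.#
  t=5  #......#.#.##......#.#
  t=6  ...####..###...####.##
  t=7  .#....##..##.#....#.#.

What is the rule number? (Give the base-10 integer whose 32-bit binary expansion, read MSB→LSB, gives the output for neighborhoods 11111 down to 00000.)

913729863

  [31] ##### => .  t=4,i=4
  [30] ####. => .  t=0,i=0
  [29] ###.# => #  t=4,i=7
  [28] ###.. => #  t=0,i=1
  [27] ##.## => .  t=0,i=19
  [26] ##.#. => #  t=3,i=4
  [25] ##..# => #  t=1,i=5
  [24] ##... => .  t=0,i=2
  [23] #.### => .  t=0,i=20
  [22] #.##. => #  t=1,i=3
  [21] #.#.# => #  t=0,i=10
  [20] #.#.. => #  t=0,i=14
  [19] #..## => .  t=0,i=16
  [18] #..#. => #  t=0,i=7
  [17] #...# => #  t=0,i=3
  [16] #.... => .  t=1,i=20
  [15] .#### => .  t=0,i=21
  [14] .###. => #  t=6,i=10
  [13] .##.# => #  t=0,i=18
  [12] .##.. => .  t=1,i=4
  [11] .#.## => #  t=1,i=2
  [10] .#.#. => .  t=0,i=9
  [9] .#..# => .  t=0,i=6
  [8] .#... => #  t=2,i=18
  [7] ..### => .  t=4,i=16
  [6] ..##. => #  t=0,i=17
  [5] ..#.# => .  t=0,i=8
  [4] ..#.. => .  t=0,i=5
  [3] ...## => .  t=2,i=20
  [2] ...#. => #  t=0,i=4
  [1] ....# => #  t=1,i=21
  [0] ..... => #  t=5,i=3
  bits 00110110011101100110100101000111 = 913729863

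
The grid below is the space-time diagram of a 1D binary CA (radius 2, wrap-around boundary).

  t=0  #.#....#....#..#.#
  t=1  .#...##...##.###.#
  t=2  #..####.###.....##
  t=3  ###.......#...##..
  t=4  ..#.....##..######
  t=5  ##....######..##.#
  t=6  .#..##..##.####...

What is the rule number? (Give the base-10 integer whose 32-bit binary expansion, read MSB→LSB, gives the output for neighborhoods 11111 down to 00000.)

  nb #####: next=#  (t=4,i=14, bit31=1)
  nb ####.: next=.  (t=2,i=5, bit30=0)
  nb ###.#: next=.  (t=1,i=15, bit29=0)
  nb ###..: next=#  (t=2,i=0, bit28=1)
  nb ##.##: next=.  (t=1,i=12, bit27=0)
  nb ##.#.: next=#  (t=0,i=1, bit26=1)
  nb ##..#: next=#  (t=2,i=1, bit25=1)
  nb ##...: next=.  (t=1,i=7, bit24=0)
  nb #.###: next=.  (t=1,i=13, bit23=0)
  nb #.##.: next=#  (t=0,i=17, bit22=1)
  nb #.#.#: next=#  (t=1,i=17, bit21=1)
  nb #.#..: next=.  (t=0,i=2, bit20=0)
  nb #..##: next=#  (t=2,i=2, bit19=1)
  nb #..#.: next=#  (t=0,i=14, bit18=1)
  nb #...#: next=#  (t=1,i=3, bit17=1)
  nb #....: next=.  (t=0,i=4, bit16=0)
  nb .####: next=.  (t=2,i=4, bit15=0)
  nb .###.: next=.  (t=1,i=14, bit14=0)
  nb .##.#: next=.  (t=0,i=0, bit13=0)
  nb .##..: next=#  (t=1,i=6, bit12=1)
  nb .#.##: next=.  (t=0,i=16, bit11=0)
  nb .#.#.: next=#  (t=1,i=0, bit10=1)
  nb .#..#: next=#  (t=0,i=13, bit9=1)
  nb .#...: next=.  (t=0,i=3, bit8=0)
  nb ..###: next=.  (t=2,i=3, bit7=0)
  nb ..##.: next=#  (t=1,i=5, bit6=1)
  nb ..#.#: next=#  (t=0,i=15, bit5=1)
  nb ..#..: next=.  (t=0,i=7, bit4=0)
  nb ...##: next=#  (t=1,i=4, bit3=1)
  nb ...#.: next=#  (t=0,i=6, bit2=1)
  nb ....#: next=#  (t=0,i=5, bit1=1)
  nb .....: next=.  (t=2,i=13, bit0=0)
  bits 10010110011011100001011001101110 = 2523797102

2523797102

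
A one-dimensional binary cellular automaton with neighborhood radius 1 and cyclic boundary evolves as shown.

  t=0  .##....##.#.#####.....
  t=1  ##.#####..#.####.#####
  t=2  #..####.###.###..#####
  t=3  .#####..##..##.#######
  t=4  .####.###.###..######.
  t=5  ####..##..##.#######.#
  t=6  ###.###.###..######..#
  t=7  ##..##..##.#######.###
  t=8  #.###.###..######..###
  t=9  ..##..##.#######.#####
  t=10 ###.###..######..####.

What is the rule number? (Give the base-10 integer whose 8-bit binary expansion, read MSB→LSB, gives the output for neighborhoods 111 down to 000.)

  ### -> #   bit 7 = 1  t=0,i=13
  ##. -> .   bit 6 = 0  t=0,i=2
  #.# -> .   bit 5 = 0  t=0,i=9
  #.. -> #   bit 4 = 1  t=0,i=3
  .## -> #   bit 3 = 1  t=0,i=1
  .#. -> #   bit 2 = 1  t=0,i=10
  ..# -> #   bit 1 = 1  t=0,i=0
  ... -> #   bit 0 = 1  t=0,i=4
  bits 10011111 = 159

159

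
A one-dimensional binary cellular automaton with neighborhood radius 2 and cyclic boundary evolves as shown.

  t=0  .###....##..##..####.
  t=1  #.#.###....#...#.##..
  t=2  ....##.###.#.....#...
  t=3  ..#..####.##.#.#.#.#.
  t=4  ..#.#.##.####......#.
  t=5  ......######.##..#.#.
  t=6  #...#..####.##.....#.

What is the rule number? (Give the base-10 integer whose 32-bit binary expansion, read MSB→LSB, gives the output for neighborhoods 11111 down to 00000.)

3453607954

  #####|#  b31=1 t=5,i=8
  ####.|#  b30=1 t=0,i=18
  ###.#|.  b29=0 t=2,i=9
  ###..|.  b28=0 t=0,i=3
  ##.##|#  b27=1 t=2,i=6
  ##.#.|#  b26=1 t=2,i=10
  ##..#|.  b25=0 t=0,i=10
  ##...|#  b24=1 t=0,i=4
  #.###|#  b23=1 t=1,i=4
  #.##.|#  b22=1 t=1,i=17
  #.#.#|.  b21=0 t=1,i=2
  #.#..|#  b20=1 t=2,i=11
  #..##|#  b19=1 t=0,i=0
  #..#.|.  b18=0 t=1,i=20
  #...#|.  b17=0 t=1,i=13
  #....|#  b16=1 t=0,i=5
  .####|#  b15=1 t=0,i=17
  .###.|#  b14=1 t=0,i=2
  .##.#|#  b13=1 t=2,i=5
  .##..|.  b12=0 t=0,i=9
  .#.##|.  b11=0 t=1,i=3
  .#.#.|.  b10=0 t=1,i=1
  .#..#|.  b9=0 t=3,i=3
  .#...|.  b8=0 t=1,i=12
  ..###|.  b7=0 t=0,i=1
  ..##.|.  b6=0 t=0,i=8
  ..#.#|.  b5=0 t=1,i=0
  ..#..|#  b4=1 t=1,i=11
  ...##|.  b3=0 t=0,i=7
  ...#.|.  b2=0 t=1,i=10
  ....#|#  b1=1 t=0,i=6
  .....|.  b0=0 t=2,i=0
  bits 11001101110110011110000000010010 = 3453607954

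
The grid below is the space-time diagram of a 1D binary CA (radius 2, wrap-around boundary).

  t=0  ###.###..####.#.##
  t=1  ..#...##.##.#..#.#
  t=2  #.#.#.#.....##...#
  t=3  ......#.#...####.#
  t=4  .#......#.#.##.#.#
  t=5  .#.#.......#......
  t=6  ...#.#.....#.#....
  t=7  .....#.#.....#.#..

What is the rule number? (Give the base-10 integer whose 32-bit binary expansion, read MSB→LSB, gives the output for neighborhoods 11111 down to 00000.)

856922832

  ##### -> .   bit 31 = 0  t=0,i=0
  ####. -> .   bit 30 = 0  t=0,i=1
  ###.# -> #   bit 29 = 1  t=0,i=2
  ###.. -> #   bit 28 = 1  t=0,i=6
  ##.## -> .   bit 27 = 0  t=0,i=3
  ##.#. -> .   bit 26 = 0  t=0,i=13
  ##..# -> #   bit 25 = 1  t=0,i=7
  ##... -> #   bit 24 = 1  t=2,i=14
  #.### -> .   bit 23 = 0  t=0,i=4
  #.##. -> .   bit 22 = 0  t=1,i=9
  #.#.# -> .   bit 21 = 0  t=0,i=14
  #.#.. -> #   bit 20 = 1  t=1,i=12
  #..## -> .   bit 19 = 0  t=0,i=8
  #..#. -> .   bit 18 = 0  t=1,i=1
  #...# -> #   bit 17 = 1  t=1,i=4
  #.... -> #   bit 16 = 1  t=2,i=8
  .#### -> #   bit 15 = 1  t=0,i=10
  .###. -> .   bit 14 = 0  t=0,i=5
  .##.# -> .   bit 13 = 0  t=1,i=7
  .##.. -> #   bit 12 = 1  t=2,i=13
  .#.## -> #   bit 11 = 1  t=0,i=15
  .#.#. -> .   bit 10 = 0  t=1,i=16
  .#..# -> #   bit 9 = 1  t=1,i=0
  .#... -> .   bit 8 = 0  t=1,i=3
  ..### -> #   bit 7 = 1  t=0,i=9
  ..##. -> #   bit 6 = 1  t=1,i=6
  ..#.# -> .   bit 5 = 0  t=1,i=15
  ..#.. -> #   bit 4 = 1  t=1,i=2
  ...## -> .   bit 3 = 0  t=1,i=5
  ...#. -> .   bit 2 = 0  t=3,i=5
  ....# -> .   bit 1 = 0  t=2,i=10
  ..... -> .   bit 0 = 0  t=2,i=9
  bits 00110011000100111001101011010000 = 856922832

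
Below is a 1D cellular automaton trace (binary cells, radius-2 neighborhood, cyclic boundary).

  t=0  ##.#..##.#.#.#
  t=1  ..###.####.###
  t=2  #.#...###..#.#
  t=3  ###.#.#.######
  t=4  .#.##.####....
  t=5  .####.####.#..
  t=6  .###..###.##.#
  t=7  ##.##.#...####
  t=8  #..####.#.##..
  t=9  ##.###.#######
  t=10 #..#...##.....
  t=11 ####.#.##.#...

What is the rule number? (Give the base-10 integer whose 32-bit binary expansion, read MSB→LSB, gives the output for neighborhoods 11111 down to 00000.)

  ##### -> .   bit 31 = 0  t=3,i=0
  ####. -> #   bit 30 = 1  t=1,i=8
  ###.# -> .   bit 29 = 0  t=0,i=1
  ###.. -> #   bit 28 = 1  t=1,i=13
  ##.## -> .   bit 27 = 0  t=1,i=5
  ##.#. -> #   bit 26 = 1  t=0,i=2
  ##..# -> #   bit 25 = 1  t=1,i=0
  ##... -> .   bit 24 = 0  t=4,i=10
  #.### -> #   bit 23 = 1  t=0,i=13
  #.##. -> #   bit 22 = 1  t=2,i=13
  #.#.# -> #   bit 21 = 1  t=0,i=9
  #.#.. -> #   bit 20 = 1  t=0,i=3
  #..## -> .   bit 19 = 0  t=0,i=5
  #..#. -> #   bit 18 = 1  t=2,i=10
  #...# -> #   bit 17 = 1  t=2,i=4
  #.... -> #   bit 16 = 1  t=4,i=11
  .#### -> #   bit 15 = 1  t=1,i=7
  .###. -> .   bit 14 = 0  t=0,i=0
  .##.# -> #   bit 13 = 1  t=0,i=7
  .##.. -> #   bit 12 = 1  t=8,i=11
  .#.## -> #   bit 11 = 1  t=0,i=12
  .#.#. -> .   bit 10 = 0  t=0,i=10
  .#..# -> #   bit 9 = 1  t=0,i=4
  .#... -> .   bit 8 = 0  t=2,i=3
  ..### -> #   bit 7 = 1  t=1,i=2
  ..##. -> #   bit 6 = 1  t=0,i=6
  ..#.# -> #   bit 5 = 1  t=2,i=11
  ..#.. -> #   bit 4 = 1  t=8,i=0
  ...## -> .   bit 3 = 0  t=2,i=5
  ...#. -> .   bit 2 = 0  t=4,i=0
  ....# -> .   bit 1 = 0  t=4,i=13
  ..... -> .   bit 0 = 0  t=4,i=12
  bits 01010110111101111011101011110000 = 1459075824

1459075824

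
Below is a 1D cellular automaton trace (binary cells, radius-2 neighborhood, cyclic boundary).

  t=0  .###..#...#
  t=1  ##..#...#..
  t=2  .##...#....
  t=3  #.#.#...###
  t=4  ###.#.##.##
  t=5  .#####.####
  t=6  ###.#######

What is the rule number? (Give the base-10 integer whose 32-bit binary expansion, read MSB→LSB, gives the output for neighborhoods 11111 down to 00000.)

  #####|.  b31=0 t=4,i=0
  ####.|#  b30=1 t=3,i=10
  ###.#|#  b29=1 t=3,i=0
  ###..|.  b28=0 t=0,i=3
  ##.##|#  b27=1 t=4,i=8
  ##.#.|#  b26=1 t=3,i=1
  ##..#|#  b25=1 t=0,i=4
  ##...|.  b24=0 t=2,i=3
  #.###|#  b23=1 t=0,i=1
  #.##.|.  b22=0 t=4,i=6
  #.#.#|#  b21=1 t=3,i=2
  #.#..|#  b20=1 t=3,i=4
  #..##|.  b19=0 t=1,i=10
  #..#.|.  b18=0 t=0,i=5
  #...#|#  b17=1 t=0,i=8
  #....|#  b16=1 t=2,i=8
  .####|#  b15=1 t=3,i=9
  .###.|.  b14=0 t=0,i=2
  .##.#|#  b13=1 t=4,i=7
  .##..|#  b12=1 t=1,i=1
  .#.##|#  b11=1 t=0,i=0
  .#.#.|.  b10=0 t=3,i=3
  .#..#|.  b9=0 t=1,i=9
  .#...|.  b8=0 t=0,i=7
  ..###|.  b7=0 t=3,i=8
  ..##.|.  b6=0 t=1,i=0
  ..#.#|.  b5=0 t=0,i=10
  ..#..|.  b4=0 t=0,i=6
  ...##|#  b3=1 t=2,i=0
  ...#.|.  b2=0 t=0,i=9
  ....#|#  b1=1 t=2,i=10
  .....|#  b0=1 t=2,i=9
  bits 01101110101100111011100000001011 = 1857271819

1857271819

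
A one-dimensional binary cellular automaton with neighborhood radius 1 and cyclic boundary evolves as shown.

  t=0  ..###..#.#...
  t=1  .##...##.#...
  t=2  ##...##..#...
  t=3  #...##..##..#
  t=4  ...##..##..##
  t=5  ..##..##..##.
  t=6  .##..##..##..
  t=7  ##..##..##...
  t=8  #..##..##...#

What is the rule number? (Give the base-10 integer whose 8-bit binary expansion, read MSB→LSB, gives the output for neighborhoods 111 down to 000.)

  [7] ### => .  t=0,i=3
  [6] ##. => .  t=0,i=4
  [5] #.# => .  t=0,i=8
  [4] #.. => .  t=0,i=5
  [3] .## => #  t=0,i=2
  [2] .#. => #  t=0,i=7
  [1] ..# => #  t=0,i=1
  [0] ... => .  t=0,i=0
  bits 00001110 = 14

14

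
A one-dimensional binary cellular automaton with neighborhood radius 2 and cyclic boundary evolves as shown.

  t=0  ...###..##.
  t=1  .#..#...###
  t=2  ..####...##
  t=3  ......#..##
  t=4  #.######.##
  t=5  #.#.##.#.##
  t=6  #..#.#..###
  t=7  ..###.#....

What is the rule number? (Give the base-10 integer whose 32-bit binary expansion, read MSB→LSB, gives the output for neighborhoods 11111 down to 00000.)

2709815159

  ##### -> #   bit 31 = 1  t=4,i=4
  ####. -> .   bit 30 = 0  t=2,i=4
  ###.# -> #   bit 29 = 1  t=1,i=10
  ###.. -> .   bit 28 = 0  t=0,i=5
  ##.## -> .   bit 27 = 0  t=4,i=1
  ##.#. -> .   bit 26 = 0  t=1,i=0
  ##..# -> .   bit 25 = 0  t=0,i=6
  ##... -> #   bit 24 = 1  t=0,i=10
  #.### -> #   bit 23 = 1  t=4,i=2
  #.##. -> .   bit 22 = 0  t=5,i=4
  #.#.# -> .   bit 21 = 0  t=5,i=2
  #.#.. -> .   bit 20 = 0  t=1,i=1
  #..## -> .   bit 19 = 0  t=0,i=7
  #..#. -> #   bit 18 = 1  t=1,i=3
  #...# -> .   bit 17 = 0  t=1,i=6
  #.... -> .   bit 16 = 0  t=0,i=0
  .#### -> .   bit 15 = 0  t=2,i=3
  .###. -> #   bit 14 = 1  t=0,i=4
  .##.# -> #   bit 13 = 1  t=5,i=5
  .##.. -> #   bit 12 = 1  t=0,i=9
  .#.## -> #   bit 11 = 1  t=5,i=3
  .#.#. -> #   bit 10 = 1  t=6,i=4
  .#..# -> #   bit 9 = 1  t=1,i=2
  .#... -> #   bit 8 = 1  t=1,i=5
  ..### -> .   bit 7 = 0  t=0,i=3
  ..##. -> #   bit 6 = 1  t=0,i=8
  ..#.# -> #   bit 5 = 1  t=6,i=3
  ..#.. -> #   bit 4 = 1  t=1,i=4
  ...## -> .   bit 3 = 0  t=0,i=2
  ...#. -> #   bit 2 = 1  t=3,i=5
  ....# -> #   bit 1 = 1  t=0,i=1
  ..... -> #   bit 0 = 1  t=3,i=2
  bits 10100001100001000111111101110111 = 2709815159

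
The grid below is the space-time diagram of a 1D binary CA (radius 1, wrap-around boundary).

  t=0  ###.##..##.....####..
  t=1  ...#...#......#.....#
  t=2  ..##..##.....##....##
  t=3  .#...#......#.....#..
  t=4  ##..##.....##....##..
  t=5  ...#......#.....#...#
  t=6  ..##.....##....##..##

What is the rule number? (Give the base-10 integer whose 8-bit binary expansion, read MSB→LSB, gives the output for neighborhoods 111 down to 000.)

  ### -> .   bit 7 = 0  t=0,i=1
  ##. -> .   bit 6 = 0  t=0,i=2
  #.# -> #   bit 5 = 1  t=0,i=3
  #.. -> .   bit 4 = 0  t=0,i=6
  .## -> .   bit 3 = 0  t=0,i=0
  .#. -> #   bit 2 = 1  t=1,i=3
  ..# -> #   bit 1 = 1  t=0,i=7
  ... -> .   bit 0 = 0  t=0,i=11
  bits 00100110 = 38

38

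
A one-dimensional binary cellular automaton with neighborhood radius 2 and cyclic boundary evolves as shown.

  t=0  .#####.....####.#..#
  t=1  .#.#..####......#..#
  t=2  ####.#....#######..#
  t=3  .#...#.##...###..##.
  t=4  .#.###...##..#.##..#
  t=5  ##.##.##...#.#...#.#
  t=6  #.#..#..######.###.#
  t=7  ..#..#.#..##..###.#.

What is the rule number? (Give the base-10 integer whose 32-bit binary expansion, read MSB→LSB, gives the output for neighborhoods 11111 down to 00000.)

2344305719

  #####|#  b31=1 t=0,i=3
  ####.|.  b30=0 t=0,i=4
  ###.#|.  b29=0 t=0,i=14
  ###..|.  b28=0 t=0,i=5
  ##.##|#  b27=1 t=5,i=2
  ##.#.|.  b26=0 t=0,i=15
  ##..#|#  b25=1 t=2,i=17
  ##...|#  b24=1 t=0,i=6
  #.###|#  b23=1 t=0,i=1
  #.##.|.  b22=0 t=3,i=7
  #.#.#|#  b21=1 t=1,i=1
  #.#..|#  b20=1 t=0,i=16
  #..##|#  b19=1 t=1,i=5
  #..#.|.  b18=0 t=0,i=18
  #...#|#  b17=1 t=3,i=3
  #....|#  b16=1 t=0,i=7
  .####|.  b15=0 t=0,i=2
  .###.|#  b14=1 t=3,i=13
  .##.#|.  b13=0 t=5,i=4
  .##..|.  b12=0 t=3,i=8
  .#.##|.  b11=0 t=0,i=0
  .#.#.|#  b10=1 t=1,i=0
  .#..#|.  b9=0 t=0,i=17
  .#...|.  b8=0 t=2,i=6
  ..###|.  b7=0 t=0,i=11
  ..##.|.  b6=0 t=3,i=17
  ..#.#|#  b5=1 t=0,i=19
  ..#..|#  b4=1 t=1,i=16
  ...##|.  b3=0 t=0,i=10
  ...#.|#  b2=1 t=1,i=15
  ....#|#  b1=1 t=0,i=9
  .....|#  b0=1 t=0,i=8
  bits 10001011101110110100010000110111 = 2344305719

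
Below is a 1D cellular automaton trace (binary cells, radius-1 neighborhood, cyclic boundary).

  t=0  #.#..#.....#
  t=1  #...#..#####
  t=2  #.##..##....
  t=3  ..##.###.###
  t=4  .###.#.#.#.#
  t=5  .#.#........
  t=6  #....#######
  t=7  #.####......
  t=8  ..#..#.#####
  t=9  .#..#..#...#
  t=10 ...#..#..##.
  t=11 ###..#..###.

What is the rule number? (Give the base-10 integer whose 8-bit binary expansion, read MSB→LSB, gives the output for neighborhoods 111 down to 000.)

  [7] ### => .  t=1,i=8
  [6] ##. => #  t=0,i=0
  [5] #.# => .  t=0,i=1
  [4] #.. => .  t=0,i=3
  [3] .## => #  t=0,i=11
  [2] .#. => .  t=0,i=2
  [1] ..# => #  t=0,i=4
  [0] ... => #  t=0,i=7
  bits 01001011 = 75

75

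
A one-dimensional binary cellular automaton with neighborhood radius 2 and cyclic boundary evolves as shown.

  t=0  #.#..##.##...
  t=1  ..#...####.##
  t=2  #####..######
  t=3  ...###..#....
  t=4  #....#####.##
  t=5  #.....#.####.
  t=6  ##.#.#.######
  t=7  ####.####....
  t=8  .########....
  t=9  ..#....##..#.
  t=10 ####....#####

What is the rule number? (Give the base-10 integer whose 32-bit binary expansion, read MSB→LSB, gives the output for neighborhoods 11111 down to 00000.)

  #####|.  b31=0 t=2,i=0
  ####.|#  b30=1 t=1,i=8
  ###.#|#  b29=1 t=1,i=9
  ###..|#  b28=1 t=2,i=4
  ##.##|#  b27=1 t=0,i=7
  ##.#.|#  b26=1 t=5,i=12
  ##..#|#  b25=1 t=1,i=0
  ##...|.  b24=0 t=0,i=10
  #.###|#  b23=1 t=4,i=11
  #.##.|#  b22=1 t=0,i=8
  #.#.#|#  b21=1 t=6,i=3
  #.#..|#  b20=1 t=0,i=2
  #..##|.  b19=0 t=0,i=4
  #..#.|#  b18=1 t=1,i=1
  #...#|#  b17=1 t=0,i=11
  #....|.  b16=0 t=3,i=10
  .####|#  b15=1 t=1,i=7
  .###.|.  b14=0 t=3,i=4
  .##.#|#  b13=1 t=0,i=6
  .##..|#  b12=1 t=0,i=9
  .#.##|#  b11=1 t=5,i=7
  .#.#.|.  b10=0 t=0,i=1
  .#..#|.  b9=0 t=0,i=3
  .#...|#  b8=1 t=1,i=3
  ..###|.  b7=0 t=1,i=6
  ..##.|.  b6=0 t=0,i=5
  ..#.#|.  b5=0 t=0,i=0
  ..#..|#  b4=1 t=1,i=2
  ...##|.  b3=0 t=1,i=5
  ...#.|#  b2=1 t=0,i=12
  ....#|.  b1=0 t=3,i=1
  .....|#  b0=1 t=3,i=0
  bits 01111110111101101011100100010101 = 2130098453

2130098453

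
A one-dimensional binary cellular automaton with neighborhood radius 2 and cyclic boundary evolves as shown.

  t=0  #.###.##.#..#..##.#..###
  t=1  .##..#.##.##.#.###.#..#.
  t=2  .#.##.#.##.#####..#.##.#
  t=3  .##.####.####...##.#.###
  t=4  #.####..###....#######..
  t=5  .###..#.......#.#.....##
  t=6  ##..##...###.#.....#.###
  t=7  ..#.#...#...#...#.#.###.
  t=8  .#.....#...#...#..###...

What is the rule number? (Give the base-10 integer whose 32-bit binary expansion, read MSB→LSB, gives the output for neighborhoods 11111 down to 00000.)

245672525

  #####|.  b31=0 t=2,i=13
  ####.|.  b30=0 t=0,i=23
  ###.#|.  b29=0 t=0,i=0
  ###..|.  b28=0 t=2,i=15
  ##.##|#  b27=1 t=0,i=1
  ##.#.|#  b26=1 t=0,i=8
  ##..#|#  b25=1 t=1,i=3
  ##...|.  b24=0 t=3,i=13
  #.###|#  b23=1 t=0,i=2
  #.##.|.  b22=0 t=0,i=6
  #.#.#|#  b21=1 t=1,i=13
  #.#..|.  b20=0 t=0,i=9
  #..##|.  b19=0 t=0,i=14
  #..#.|#  b18=1 t=0,i=11
  #...#|.  b17=0 t=3,i=14
  #....|.  b16=0 t=4,i=12
  .####|#  b15=1 t=0,i=22
  .###.|.  b14=0 t=0,i=3
  .##.#|#  b13=1 t=0,i=7
  .##..|.  b12=0 t=1,i=2
  .#.##|#  b11=1 t=1,i=6
  .#.#.|.  b10=0 t=2,i=0
  .#..#|#  b9=1 t=0,i=10
  .#...|.  b8=0 t=5,i=7
  ..###|.  b7=0 t=0,i=21
  ..##.|#  b6=1 t=0,i=15
  ..#.#|.  b5=0 t=1,i=5
  ..#..|.  b4=0 t=0,i=12
  ...##|#  b3=1 t=3,i=15
  ...#.|#  b2=1 t=5,i=13
  ....#|.  b1=0 t=4,i=13
  .....|#  b0=1 t=5,i=9
  bits 00001110101001001010101001001101 = 245672525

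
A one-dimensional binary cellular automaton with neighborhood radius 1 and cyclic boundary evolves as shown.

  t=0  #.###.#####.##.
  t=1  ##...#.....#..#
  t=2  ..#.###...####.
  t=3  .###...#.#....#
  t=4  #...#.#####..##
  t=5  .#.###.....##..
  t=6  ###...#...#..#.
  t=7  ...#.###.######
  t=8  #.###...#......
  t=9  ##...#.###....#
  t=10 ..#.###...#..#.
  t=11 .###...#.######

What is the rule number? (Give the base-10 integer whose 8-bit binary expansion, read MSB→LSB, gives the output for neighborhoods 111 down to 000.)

  nb ###: next=.  (t=0,i=3, bit7=0)
  nb ##.: next=.  (t=0,i=4, bit6=0)
  nb #.#: next=#  (t=0,i=1, bit5=1)
  nb #..: next=#  (t=1,i=2, bit4=1)
  nb .##: next=.  (t=0,i=2, bit3=0)
  nb .#.: next=#  (t=0,i=0, bit2=1)
  nb ..#: next=#  (t=1,i=4, bit1=1)
  nb ...: next=.  (t=1,i=3, bit0=0)
  bits 00110110 = 54

54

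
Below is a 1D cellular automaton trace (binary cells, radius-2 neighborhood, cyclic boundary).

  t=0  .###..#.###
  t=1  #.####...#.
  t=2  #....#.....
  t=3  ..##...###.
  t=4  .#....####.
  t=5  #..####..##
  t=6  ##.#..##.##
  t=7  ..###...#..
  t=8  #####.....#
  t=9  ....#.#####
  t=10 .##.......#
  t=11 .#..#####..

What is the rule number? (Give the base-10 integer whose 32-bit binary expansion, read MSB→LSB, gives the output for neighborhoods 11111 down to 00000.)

  #####|.  b31=0 t=8,i=1
  ####.|.  b30=0 t=1,i=4
  ###.#|.  b29=0 t=0,i=10
  ###..|#  b28=1 t=0,i=3
  ##.##|#  b27=1 t=0,i=0
  ##.#.|#  b26=1 t=6,i=2
  ##..#|#  b25=1 t=0,i=4
  ##...|.  b24=0 t=1,i=6
  #.###|.  b23=0 t=0,i=1
  #.##.|#  b22=1 t=10,i=1
  #.#.#|#  b21=1 t=1,i=0
  #.#..|#  b20=1 t=6,i=3
  #..##|.  b19=0 t=5,i=2
  #..#.|#  b18=1 t=0,i=5
  #...#|.  b17=0 t=1,i=7
  #....|#  b16=1 t=2,i=2
  .####|.  b15=0 t=1,i=3
  .###.|#  b14=1 t=0,i=2
  .##.#|.  b13=0 t=6,i=7
  .##..|.  b12=0 t=3,i=3
  .#.##|.  b11=0 t=0,i=7
  .#.#.|.  b10=0 t=1,i=10
  .#..#|#  b9=1 t=6,i=4
  .#...|.  b8=0 t=2,i=1
  ..###|#  b7=1 t=3,i=7
  ..##.|.  b6=0 t=3,i=2
  ..#.#|.  b5=0 t=0,i=6
  ..#..|.  b4=0 t=2,i=0
  ...##|#  b3=1 t=3,i=1
  ...#.|.  b2=0 t=1,i=8
  ....#|#  b1=1 t=2,i=3
  .....|#  b0=1 t=2,i=8
  bits 00011110011101010100001010001011 = 511001227

511001227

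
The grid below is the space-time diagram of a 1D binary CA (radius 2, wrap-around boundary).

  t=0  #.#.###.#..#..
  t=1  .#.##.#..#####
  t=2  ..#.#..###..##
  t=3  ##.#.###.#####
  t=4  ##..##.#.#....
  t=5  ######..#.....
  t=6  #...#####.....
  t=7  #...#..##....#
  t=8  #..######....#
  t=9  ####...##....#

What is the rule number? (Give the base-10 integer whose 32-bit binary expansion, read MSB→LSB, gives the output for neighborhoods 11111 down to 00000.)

1921793748

  nb #####: next=.  (t=1,i=11, bit31=0)
  nb ####.: next=#  (t=1,i=12, bit30=1)
  nb ###.#: next=#  (t=0,i=6, bit29=1)
  nb ###..: next=#  (t=2,i=9, bit28=1)
  nb ##.##: next=.  (t=3,i=8, bit27=0)
  nb ##.#.: next=.  (t=0,i=7, bit26=0)
  nb ##..#: next=#  (t=2,i=0, bit25=1)
  nb ##...: next=.  (t=6,i=9, bit24=0)
  nb #.###: next=#  (t=0,i=4, bit23=1)
  nb #.##.: next=.  (t=1,i=3, bit22=0)
  nb #.#.#: next=.  (t=0,i=2, bit21=0)
  nb #.#..: next=.  (t=0,i=8, bit20=0)
  nb #..##: next=#  (t=1,i=8, bit19=1)
  nb #..#.: next=#  (t=0,i=10, bit18=1)
  nb #...#: next=.  (t=6,i=2, bit17=0)
  nb #....: next=.  (t=4,i=11, bit16=0)
  nb .####: next=.  (t=1,i=10, bit15=0)
  nb .###.: next=.  (t=0,i=5, bit14=0)
  nb .##.#: next=#  (t=1,i=4, bit13=1)
  nb .##..: next=#  (t=2,i=13, bit12=1)
  nb .#.##: next=#  (t=0,i=3, bit11=1)
  nb .#.#.: next=#  (t=0,i=1, bit10=1)
  nb .#..#: next=#  (t=0,i=9, bit9=1)
  nb .#...: next=.  (t=4,i=10, bit8=0)
  nb ..###: next=#  (t=1,i=9, bit7=1)
  nb ..##.: next=#  (t=2,i=12, bit6=1)
  nb ..#.#: next=.  (t=0,i=0, bit5=0)
  nb ..#..: next=#  (t=0,i=11, bit4=1)
  nb ...##: next=.  (t=4,i=13, bit3=0)
  nb ...#.: next=#  (t=6,i=13, bit2=1)
  nb ....#: next=.  (t=4,i=12, bit1=0)
  nb .....: next=.  (t=5,i=11, bit0=0)
  bits 01110010100011000011111011010100 = 1921793748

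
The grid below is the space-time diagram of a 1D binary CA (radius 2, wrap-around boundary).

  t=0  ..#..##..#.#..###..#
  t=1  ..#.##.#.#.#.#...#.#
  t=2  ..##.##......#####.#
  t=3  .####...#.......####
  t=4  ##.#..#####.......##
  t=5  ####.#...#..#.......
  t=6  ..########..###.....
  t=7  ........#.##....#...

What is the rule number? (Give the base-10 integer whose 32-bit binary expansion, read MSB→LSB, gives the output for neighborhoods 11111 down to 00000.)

1855662452

  ##### -> .   bit 31 = 0  t=2,i=15
  ####. -> #   bit 30 = 1  t=2,i=16
  ###.# -> #   bit 29 = 1  t=2,i=17
  ###.. -> .   bit 28 = 0  t=0,i=16
  ##.## -> #   bit 27 = 1  t=2,i=4
  ##.#. -> #   bit 26 = 1  t=1,i=6
  ##..# -> #   bit 25 = 1  t=0,i=7
  ##... -> .   bit 24 = 0  t=2,i=7
  #.### -> #   bit 23 = 1  t=3,i=1
  #.##. -> .   bit 22 = 0  t=1,i=4
  #.#.# -> .   bit 21 = 0  t=1,i=7
  #.#.. -> #   bit 20 = 1  t=0,i=11
  #..## -> #   bit 19 = 1  t=0,i=4
  #..#. -> .   bit 18 = 0  t=0,i=1
  #...# -> #   bit 17 = 1  t=1,i=15
  #.... -> #   bit 16 = 1  t=2,i=8
  .#### -> .   bit 15 = 0  t=2,i=14
  .###. -> .   bit 14 = 0  t=0,i=15
  .##.# -> #   bit 13 = 1  t=1,i=5
  .##.. -> .   bit 12 = 0  t=0,i=6
  .#.## -> #   bit 11 = 1  t=1,i=3
  .#.#. -> .   bit 10 = 0  t=0,i=10
  .#..# -> .   bit 9 = 0  t=0,i=0
  .#... -> #   bit 8 = 1  t=1,i=14
  ..### -> .   bit 7 = 0  t=0,i=14
  ..##. -> #   bit 6 = 1  t=0,i=5
  ..#.# -> #   bit 5 = 1  t=0,i=9
  ..#.. -> #   bit 4 = 1  t=0,i=2
  ...## -> .   bit 3 = 0  t=2,i=12
  ...#. -> #   bit 2 = 1  t=1,i=16
  ....# -> .   bit 1 = 0  t=2,i=11
  ..... -> .   bit 0 = 0  t=2,i=9
  bits 01101110100110110010100101110100 = 1855662452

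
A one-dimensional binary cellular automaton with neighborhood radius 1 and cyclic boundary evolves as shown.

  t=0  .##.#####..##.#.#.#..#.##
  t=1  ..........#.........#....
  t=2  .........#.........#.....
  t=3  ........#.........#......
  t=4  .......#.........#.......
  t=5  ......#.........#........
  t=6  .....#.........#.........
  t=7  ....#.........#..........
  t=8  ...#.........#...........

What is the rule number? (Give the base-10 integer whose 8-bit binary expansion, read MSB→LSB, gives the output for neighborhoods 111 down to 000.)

2

  ### -> .   bit 7 = 0  t=0,i=5
  ##. -> .   bit 6 = 0  t=0,i=2
  #.# -> .   bit 5 = 0  t=0,i=0
  #.. -> .   bit 4 = 0  t=0,i=9
  .## -> .   bit 3 = 0  t=0,i=1
  .#. -> .   bit 2 = 0  t=0,i=14
  ..# -> #   bit 1 = 1  t=0,i=10
  ... -> .   bit 0 = 0  t=1,i=0
  bits 00000010 = 2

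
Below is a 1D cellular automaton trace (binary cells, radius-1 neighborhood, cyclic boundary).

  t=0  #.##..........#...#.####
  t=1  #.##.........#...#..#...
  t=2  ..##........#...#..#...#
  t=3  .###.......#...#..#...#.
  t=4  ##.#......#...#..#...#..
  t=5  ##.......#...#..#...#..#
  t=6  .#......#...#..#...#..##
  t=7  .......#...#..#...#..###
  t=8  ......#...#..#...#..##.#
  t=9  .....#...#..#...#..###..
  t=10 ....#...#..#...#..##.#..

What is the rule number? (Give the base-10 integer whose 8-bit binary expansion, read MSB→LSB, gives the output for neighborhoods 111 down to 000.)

74

  ###|.  b7=0 t=0,i=21
  ##.|#  b6=1 t=0,i=0
  #.#|.  b5=0 t=0,i=1
  #..|.  b4=0 t=0,i=4
  .##|#  b3=1 t=0,i=2
  .#.|.  b2=0 t=0,i=14
  ..#|#  b1=1 t=0,i=13
  ...|.  b0=0 t=0,i=5
  bits 01001010 = 74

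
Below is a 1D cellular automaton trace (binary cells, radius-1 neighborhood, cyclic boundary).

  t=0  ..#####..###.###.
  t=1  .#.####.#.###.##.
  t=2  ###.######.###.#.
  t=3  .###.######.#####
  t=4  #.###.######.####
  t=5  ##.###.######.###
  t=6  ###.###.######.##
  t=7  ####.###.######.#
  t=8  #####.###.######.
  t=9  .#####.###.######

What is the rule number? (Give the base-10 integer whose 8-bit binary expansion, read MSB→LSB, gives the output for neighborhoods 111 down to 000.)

  ### -> #   bit 7 = 1  t=0,i=3
  ##. -> #   bit 6 = 1  t=0,i=6
  #.# -> #   bit 5 = 1  t=0,i=12
  #.. -> .   bit 4 = 0  t=0,i=7
  .## -> .   bit 3 = 0  t=0,i=2
  .#. -> #   bit 2 = 1  t=1,i=1
  ..# -> #   bit 1 = 1  t=0,i=1
  ... -> .   bit 0 = 0  t=0,i=0
  bits 11100110 = 230

230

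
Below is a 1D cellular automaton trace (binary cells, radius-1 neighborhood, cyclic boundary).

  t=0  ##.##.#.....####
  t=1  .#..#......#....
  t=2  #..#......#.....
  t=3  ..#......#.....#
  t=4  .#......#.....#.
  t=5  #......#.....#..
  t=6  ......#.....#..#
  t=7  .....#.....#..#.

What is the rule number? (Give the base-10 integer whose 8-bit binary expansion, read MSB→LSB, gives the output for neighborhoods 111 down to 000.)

66

  ###|.  b7=0 t=0,i=0
  ##.|#  b6=1 t=0,i=1
  #.#|.  b5=0 t=0,i=2
  #..|.  b4=0 t=0,i=7
  .##|.  b3=0 t=0,i=3
  .#.|.  b2=0 t=0,i=6
  ..#|#  b1=1 t=0,i=11
  ...|.  b0=0 t=0,i=8
  bits 01000010 = 66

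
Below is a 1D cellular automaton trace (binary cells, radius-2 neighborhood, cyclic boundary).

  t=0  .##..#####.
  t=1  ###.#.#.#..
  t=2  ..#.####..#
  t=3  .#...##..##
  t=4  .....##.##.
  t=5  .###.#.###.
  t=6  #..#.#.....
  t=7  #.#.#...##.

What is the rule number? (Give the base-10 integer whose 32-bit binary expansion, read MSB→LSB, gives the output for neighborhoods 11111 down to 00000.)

1751946323

  #####|.  b31=0 t=0,i=7
  ####.|#  b30=1 t=0,i=8
  ###.#|#  b29=1 t=1,i=2
  ###..|.  b28=0 t=0,i=9
  ##.##|#  b27=1 t=4,i=7
  ##.#.|.  b26=0 t=1,i=3
  ##..#|.  b25=0 t=0,i=3
  ##...|.  b24=0 t=4,i=10
  #.###|.  b23=0 t=2,i=4
  #.##.|#  b22=1 t=4,i=8
  #.#.#|#  b21=1 t=1,i=4
  #.#..|.  b20=0 t=1,i=8
  #..##|#  b19=1 t=0,i=0
  #..#.|#  b18=1 t=2,i=1
  #...#|.  b17=0 t=3,i=3
  #....|.  b16=0 t=4,i=0
  .####|#  b15=1 t=0,i=6
  .###.|.  b14=0 t=1,i=1
  .##.#|.  b13=0 t=3,i=10
  .##..|#  b12=1 t=0,i=2
  .#.##|.  b11=0 t=2,i=3
  .#.#.|#  b10=1 t=1,i=5
  .#..#|.  b9=0 t=1,i=9
  .#...|.  b8=0 t=3,i=2
  ..###|.  b7=0 t=0,i=5
  ..##.|#  b6=1 t=0,i=1
  ..#.#|.  b5=0 t=2,i=2
  ..#..|#  b4=1 t=2,i=10
  ...##|.  b3=0 t=3,i=4
  ...#.|.  b2=0 t=6,i=10
  ....#|#  b1=1 t=4,i=3
  .....|#  b0=1 t=4,i=1
  bits 01101000011011001001010001010011 = 1751946323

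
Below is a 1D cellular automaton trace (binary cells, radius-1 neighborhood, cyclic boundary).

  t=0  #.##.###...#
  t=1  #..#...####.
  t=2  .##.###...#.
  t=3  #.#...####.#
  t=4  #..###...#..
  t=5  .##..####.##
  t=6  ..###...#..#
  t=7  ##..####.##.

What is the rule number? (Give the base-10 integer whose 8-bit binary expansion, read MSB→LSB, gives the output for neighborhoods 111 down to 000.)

83

  ### -> .   bit 7 = 0  t=0,i=6
  ##. -> #   bit 6 = 1  t=0,i=0
  #.# -> .   bit 5 = 0  t=0,i=1
  #.. -> #   bit 4 = 1  t=0,i=8
  .## -> .   bit 3 = 0  t=0,i=2
  .#. -> .   bit 2 = 0  t=1,i=0
  ..# -> #   bit 1 = 1  t=0,i=10
  ... -> #   bit 0 = 1  t=0,i=9
  bits 01010011 = 83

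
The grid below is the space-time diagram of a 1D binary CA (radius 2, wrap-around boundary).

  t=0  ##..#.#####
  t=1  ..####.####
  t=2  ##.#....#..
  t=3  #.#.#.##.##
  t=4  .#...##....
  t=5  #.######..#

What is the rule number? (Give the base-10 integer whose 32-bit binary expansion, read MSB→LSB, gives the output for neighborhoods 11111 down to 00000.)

2270075758

  #####|#  b31=1 t=0,i=8
  ####.|.  b30=0 t=0,i=0
  ###.#|.  b29=0 t=1,i=5
  ###..|.  b28=0 t=0,i=1
  ##.##|.  b27=0 t=1,i=6
  ##.#.|#  b26=1 t=2,i=2
  ##..#|#  b25=1 t=0,i=2
  ##...|#  b24=1 t=4,i=7
  #.###|.  b23=0 t=0,i=6
  #.##.|#  b22=1 t=3,i=6
  #.#.#|.  b21=0 t=3,i=2
  #.#..|.  b20=0 t=2,i=3
  #..##|#  b19=1 t=1,i=1
  #..#.|#  b18=1 t=0,i=3
  #...#|#  b17=1 t=4,i=3
  #....|.  b16=0 t=2,i=5
  .####|#  b15=1 t=0,i=7
  .###.|.  b14=0 t=3,i=10
  .##.#|.  b13=0 t=2,i=1
  .##..|#  b12=1 t=4,i=6
  .#.##|#  b11=1 t=0,i=5
  .#.#.|.  b10=0 t=3,i=3
  .#..#|#  b9=1 t=2,i=9
  .#...|#  b8=1 t=2,i=4
  ..###|.  b7=0 t=1,i=2
  ..##.|#  b6=1 t=2,i=0
  ..#.#|#  b5=1 t=0,i=4
  ..#..|.  b4=0 t=2,i=8
  ...##|#  b3=1 t=4,i=4
  ...#.|#  b2=1 t=2,i=7
  ....#|#  b1=1 t=2,i=6
  .....|.  b0=0 t=4,i=9
  bits 10000111010011101001101101101110 = 2270075758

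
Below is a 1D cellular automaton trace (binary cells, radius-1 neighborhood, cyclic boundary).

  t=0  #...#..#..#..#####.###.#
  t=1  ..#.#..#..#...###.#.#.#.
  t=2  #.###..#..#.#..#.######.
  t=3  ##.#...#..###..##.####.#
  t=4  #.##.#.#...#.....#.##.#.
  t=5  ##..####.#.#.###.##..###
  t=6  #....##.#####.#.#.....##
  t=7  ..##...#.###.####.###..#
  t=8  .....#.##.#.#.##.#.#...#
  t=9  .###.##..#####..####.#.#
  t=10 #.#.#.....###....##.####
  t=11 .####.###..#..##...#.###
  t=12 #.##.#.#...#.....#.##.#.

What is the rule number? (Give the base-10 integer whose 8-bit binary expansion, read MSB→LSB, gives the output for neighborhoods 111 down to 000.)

  [7] ### => #  t=0,i=14
  [6] ##. => .  t=0,i=0
  [5] #.# => #  t=0,i=18
  [4] #.. => .  t=0,i=1
  [3] .## => .  t=0,i=13
  [2] .#. => #  t=0,i=4
  [1] ..# => .  t=0,i=3
  [0] ... => #  t=0,i=2
  bits 10100101 = 165

165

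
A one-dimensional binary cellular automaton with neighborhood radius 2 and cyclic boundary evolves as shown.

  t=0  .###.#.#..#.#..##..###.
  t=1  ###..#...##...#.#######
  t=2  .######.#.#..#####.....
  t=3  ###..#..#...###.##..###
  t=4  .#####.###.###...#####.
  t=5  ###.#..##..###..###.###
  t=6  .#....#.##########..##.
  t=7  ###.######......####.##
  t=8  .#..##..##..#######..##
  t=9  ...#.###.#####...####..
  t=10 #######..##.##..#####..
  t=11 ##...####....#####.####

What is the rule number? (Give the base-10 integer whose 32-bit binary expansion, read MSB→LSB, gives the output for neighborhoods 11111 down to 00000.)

  ##### -> .   bit 31 = 0  t=1,i=0
  ####. -> #   bit 30 = 1  t=1,i=1
  ###.# -> .   bit 29 = 0  t=0,i=3
  ###.. -> #   bit 28 = 1  t=0,i=21
  ##.## -> .   bit 27 = 0  t=3,i=15
  ##.#. -> .   bit 26 = 0  t=0,i=4
  ##..# -> #   bit 25 = 1  t=0,i=17
  ##... -> .   bit 24 = 0  t=1,i=11
  #.### -> #   bit 23 = 1  t=1,i=16
  #.##. -> .   bit 22 = 0  t=3,i=16
  #.#.# -> #   bit 21 = 1  t=0,i=5
  #.#.. -> .   bit 20 = 0  t=0,i=7
  #..## -> #   bit 19 = 1  t=0,i=0
  #..#. -> #   bit 18 = 1  t=0,i=9
  #...# -> .   bit 17 = 0  t=1,i=7
  #.... -> .   bit 16 = 0  t=2,i=19
  .#### -> #   bit 15 = 1  t=1,i=17
  .###. -> #   bit 14 = 1  t=0,i=2
  .##.# -> .   bit 13 = 0  t=8,i=22
  .##.. -> #   bit 12 = 1  t=0,i=16
  .#.## -> #   bit 11 = 1  t=1,i=15
  .#.#. -> .   bit 10 = 0  t=0,i=6
  .#..# -> .   bit 9 = 0  t=0,i=8
  .#... -> #   bit 8 = 1  t=1,i=6
  ..### -> #   bit 7 = 1  t=0,i=1
  ..##. -> .   bit 6 = 0  t=0,i=15
  ..#.# -> #   bit 5 = 1  t=0,i=10
  ..#.. -> #   bit 4 = 1  t=1,i=5
  ...## -> #   bit 3 = 1  t=1,i=8
  ...#. -> #   bit 2 = 1  t=1,i=13
  ....# -> #   bit 1 = 1  t=2,i=22
  ..... -> #   bit 0 = 1  t=2,i=20
  bits 01010010101011001101100110111111 = 1387059647

1387059647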